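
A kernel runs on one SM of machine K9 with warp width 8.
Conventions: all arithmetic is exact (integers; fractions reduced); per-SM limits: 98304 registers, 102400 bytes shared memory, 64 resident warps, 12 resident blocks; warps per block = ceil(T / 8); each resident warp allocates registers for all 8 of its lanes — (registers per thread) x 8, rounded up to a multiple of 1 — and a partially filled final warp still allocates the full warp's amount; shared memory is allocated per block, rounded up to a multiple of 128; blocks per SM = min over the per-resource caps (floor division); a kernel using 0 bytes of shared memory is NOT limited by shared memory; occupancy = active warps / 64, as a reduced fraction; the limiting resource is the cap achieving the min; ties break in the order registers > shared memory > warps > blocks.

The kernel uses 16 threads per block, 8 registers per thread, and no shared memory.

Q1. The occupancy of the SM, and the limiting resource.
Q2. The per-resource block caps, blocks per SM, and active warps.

Answer: occupancy 3/8, limited by blocks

registers: 768 blocks
shared memory: no limit (kernel uses none)
warps: 32 blocks
blocks: 12 blocks

Answer: 12 blocks, 24 active warps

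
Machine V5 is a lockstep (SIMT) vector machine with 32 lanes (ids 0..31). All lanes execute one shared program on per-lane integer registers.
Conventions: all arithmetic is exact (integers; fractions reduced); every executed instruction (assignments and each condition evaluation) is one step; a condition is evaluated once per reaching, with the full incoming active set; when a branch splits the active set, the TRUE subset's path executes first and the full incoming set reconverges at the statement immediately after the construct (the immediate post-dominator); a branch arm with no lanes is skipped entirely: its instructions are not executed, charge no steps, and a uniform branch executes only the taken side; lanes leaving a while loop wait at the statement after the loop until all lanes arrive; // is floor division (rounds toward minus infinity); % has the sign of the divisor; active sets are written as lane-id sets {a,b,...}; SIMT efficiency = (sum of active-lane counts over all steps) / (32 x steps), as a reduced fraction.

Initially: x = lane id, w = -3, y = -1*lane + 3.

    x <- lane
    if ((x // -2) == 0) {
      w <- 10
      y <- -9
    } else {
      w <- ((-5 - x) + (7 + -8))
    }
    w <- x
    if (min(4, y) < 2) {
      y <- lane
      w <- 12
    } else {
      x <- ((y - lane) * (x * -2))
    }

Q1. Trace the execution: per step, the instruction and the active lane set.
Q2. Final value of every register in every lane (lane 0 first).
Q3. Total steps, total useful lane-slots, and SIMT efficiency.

step 0: x <- lane                    {0,1,2,3,4,5,6,7,8,9,10,11,12,13,14,15,16,17,18,19,20,21,22,23,24,25,26,27,28,29,30,31}
step 1: eval ((x // -2) == 0)        {0,1,2,3,4,5,6,7,8,9,10,11,12,13,14,15,16,17,18,19,20,21,22,23,24,25,26,27,28,29,30,31}
step 2: w <- 10                      {0}
step 3: y <- -9                      {0}
step 4: w <- ((-5 - x) + (7 + -8))   {1,2,3,4,5,6,7,8,9,10,11,12,13,14,15,16,17,18,19,20,21,22,23,24,25,26,27,28,29,30,31}
step 5: w <- x                       {0,1,2,3,4,5,6,7,8,9,10,11,12,13,14,15,16,17,18,19,20,21,22,23,24,25,26,27,28,29,30,31}
step 6: eval (min(4, y) < 2)         {0,1,2,3,4,5,6,7,8,9,10,11,12,13,14,15,16,17,18,19,20,21,22,23,24,25,26,27,28,29,30,31}
step 7: y <- lane                    {0,2,3,4,5,6,7,8,9,10,11,12,13,14,15,16,17,18,19,20,21,22,23,24,25,26,27,28,29,30,31}
step 8: w <- 12                      {0,2,3,4,5,6,7,8,9,10,11,12,13,14,15,16,17,18,19,20,21,22,23,24,25,26,27,28,29,30,31}
step 9: x <- ((y - lane) * (x * -2)) {1}

Answer: 10 steps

x: 0,-2,2,3,4,5,6,7,8,9,10,11,12,13,14,15,16,17,18,19,20,21,22,23,24,25,26,27,28,29,30,31
w: 12,1,12,12,12,12,12,12,12,12,12,12,12,12,12,12,12,12,12,12,12,12,12,12,12,12,12,12,12,12,12,12
y: 0,2,2,3,4,5,6,7,8,9,10,11,12,13,14,15,16,17,18,19,20,21,22,23,24,25,26,27,28,29,30,31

steps = 10; useful = 224; efficiency = 224/320 = 7/10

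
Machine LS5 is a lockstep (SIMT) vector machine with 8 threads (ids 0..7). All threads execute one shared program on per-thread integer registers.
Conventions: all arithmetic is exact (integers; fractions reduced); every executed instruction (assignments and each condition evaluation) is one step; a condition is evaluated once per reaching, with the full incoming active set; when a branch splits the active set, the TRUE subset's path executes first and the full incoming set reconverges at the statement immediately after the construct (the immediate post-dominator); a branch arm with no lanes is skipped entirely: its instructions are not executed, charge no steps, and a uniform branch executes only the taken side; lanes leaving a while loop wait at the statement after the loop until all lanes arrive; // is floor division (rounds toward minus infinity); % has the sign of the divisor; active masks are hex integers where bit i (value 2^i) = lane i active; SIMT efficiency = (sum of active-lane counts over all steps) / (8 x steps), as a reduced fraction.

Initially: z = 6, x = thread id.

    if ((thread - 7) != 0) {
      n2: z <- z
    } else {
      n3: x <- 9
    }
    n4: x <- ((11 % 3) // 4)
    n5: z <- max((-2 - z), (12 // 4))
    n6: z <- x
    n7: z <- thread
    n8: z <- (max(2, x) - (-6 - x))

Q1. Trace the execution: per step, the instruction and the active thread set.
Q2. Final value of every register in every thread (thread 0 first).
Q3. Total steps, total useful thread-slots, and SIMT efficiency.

step 0: eval ((thread - 7) != 0)     0xff
step 1: z <- z                       0x7f
step 2: x <- 9                       0x80
step 3: x <- ((11 % 3) // 4)         0xff
step 4: z <- max((-2 - z), (12 // 4)) 0xff
step 5: z <- x                       0xff
step 6: z <- thread                  0xff
step 7: z <- (max(2, x) - (-6 - x))  0xff

Answer: 8 steps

z: 8,8,8,8,8,8,8,8
x: 0,0,0,0,0,0,0,0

steps = 8; useful = 56; efficiency = 56/64 = 7/8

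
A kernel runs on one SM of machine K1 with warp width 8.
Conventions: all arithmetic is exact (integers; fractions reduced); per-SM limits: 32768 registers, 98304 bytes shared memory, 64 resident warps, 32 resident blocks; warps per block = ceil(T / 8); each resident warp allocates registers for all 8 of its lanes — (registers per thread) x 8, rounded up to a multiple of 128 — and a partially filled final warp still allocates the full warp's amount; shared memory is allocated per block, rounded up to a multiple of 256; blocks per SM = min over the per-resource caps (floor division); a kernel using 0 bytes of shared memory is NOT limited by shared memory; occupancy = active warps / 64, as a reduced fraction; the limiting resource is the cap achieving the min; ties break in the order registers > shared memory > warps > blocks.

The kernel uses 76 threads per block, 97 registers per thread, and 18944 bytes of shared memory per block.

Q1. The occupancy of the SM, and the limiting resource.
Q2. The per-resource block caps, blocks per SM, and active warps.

Answer: occupancy 15/32, limited by registers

registers: 3 blocks
shared memory: 5 blocks
warps: 6 blocks
blocks: 32 blocks

Answer: 3 blocks, 30 active warps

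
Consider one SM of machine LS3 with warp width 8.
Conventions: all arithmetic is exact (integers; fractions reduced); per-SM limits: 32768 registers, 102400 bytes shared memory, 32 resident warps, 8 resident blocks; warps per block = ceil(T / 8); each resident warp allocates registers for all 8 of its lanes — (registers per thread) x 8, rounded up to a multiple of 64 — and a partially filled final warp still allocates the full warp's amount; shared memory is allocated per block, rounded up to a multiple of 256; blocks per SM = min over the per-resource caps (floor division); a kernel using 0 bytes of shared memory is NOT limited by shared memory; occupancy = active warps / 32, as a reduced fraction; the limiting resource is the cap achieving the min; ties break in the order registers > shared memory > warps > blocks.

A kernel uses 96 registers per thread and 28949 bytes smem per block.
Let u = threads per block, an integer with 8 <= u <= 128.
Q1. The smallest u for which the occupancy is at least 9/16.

Answer: u = 41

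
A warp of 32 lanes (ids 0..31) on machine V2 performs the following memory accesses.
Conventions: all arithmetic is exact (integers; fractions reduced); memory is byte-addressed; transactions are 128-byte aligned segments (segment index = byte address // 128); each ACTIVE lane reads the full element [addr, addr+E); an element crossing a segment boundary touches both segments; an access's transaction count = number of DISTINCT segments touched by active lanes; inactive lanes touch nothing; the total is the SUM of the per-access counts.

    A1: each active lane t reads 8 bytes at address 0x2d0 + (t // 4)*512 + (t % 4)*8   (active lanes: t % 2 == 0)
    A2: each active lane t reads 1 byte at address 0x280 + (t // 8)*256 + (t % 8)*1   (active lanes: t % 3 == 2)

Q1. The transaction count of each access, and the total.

A1: 8 transactions
A2: 4 transactions

Answer: 8,4; total 12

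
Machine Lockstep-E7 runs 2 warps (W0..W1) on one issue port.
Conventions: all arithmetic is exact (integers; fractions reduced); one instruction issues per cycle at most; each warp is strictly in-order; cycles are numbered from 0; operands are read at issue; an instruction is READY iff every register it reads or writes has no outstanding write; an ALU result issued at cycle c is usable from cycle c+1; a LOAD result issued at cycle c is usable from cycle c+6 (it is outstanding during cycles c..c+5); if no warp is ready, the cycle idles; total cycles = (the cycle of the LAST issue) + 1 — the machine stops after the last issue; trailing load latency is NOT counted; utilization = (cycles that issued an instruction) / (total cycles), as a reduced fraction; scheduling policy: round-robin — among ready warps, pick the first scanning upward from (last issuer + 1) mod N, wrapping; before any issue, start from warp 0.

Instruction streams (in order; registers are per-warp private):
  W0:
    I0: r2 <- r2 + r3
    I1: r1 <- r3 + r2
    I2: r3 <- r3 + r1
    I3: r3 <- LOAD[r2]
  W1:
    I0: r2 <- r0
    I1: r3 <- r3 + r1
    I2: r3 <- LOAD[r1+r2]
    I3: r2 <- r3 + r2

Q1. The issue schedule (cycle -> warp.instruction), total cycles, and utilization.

cycle 0: W0.I0
cycle 1: W1.I0
cycle 2: W0.I1
cycle 3: W1.I1
cycle 4: W0.I2
cycle 5: W1.I2
cycle 6: W0.I3
cycle 7: idle
cycle 8: idle
cycle 9: idle
cycle 10: idle
cycle 11: W1.I3

Answer: 12 cycles, utilization 2/3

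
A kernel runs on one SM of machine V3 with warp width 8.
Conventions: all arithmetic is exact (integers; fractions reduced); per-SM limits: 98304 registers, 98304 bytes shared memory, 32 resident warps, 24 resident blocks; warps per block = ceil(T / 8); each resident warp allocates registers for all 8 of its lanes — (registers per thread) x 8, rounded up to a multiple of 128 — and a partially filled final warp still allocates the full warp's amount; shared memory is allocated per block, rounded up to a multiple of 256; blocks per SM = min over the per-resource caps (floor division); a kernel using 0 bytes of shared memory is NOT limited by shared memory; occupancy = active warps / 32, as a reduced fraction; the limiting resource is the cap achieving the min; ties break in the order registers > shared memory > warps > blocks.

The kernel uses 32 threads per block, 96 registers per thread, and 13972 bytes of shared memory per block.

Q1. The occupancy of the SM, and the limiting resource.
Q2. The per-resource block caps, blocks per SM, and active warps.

Answer: occupancy 3/4, limited by shared memory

registers: 32 blocks
shared memory: 6 blocks
warps: 8 blocks
blocks: 24 blocks

Answer: 6 blocks, 24 active warps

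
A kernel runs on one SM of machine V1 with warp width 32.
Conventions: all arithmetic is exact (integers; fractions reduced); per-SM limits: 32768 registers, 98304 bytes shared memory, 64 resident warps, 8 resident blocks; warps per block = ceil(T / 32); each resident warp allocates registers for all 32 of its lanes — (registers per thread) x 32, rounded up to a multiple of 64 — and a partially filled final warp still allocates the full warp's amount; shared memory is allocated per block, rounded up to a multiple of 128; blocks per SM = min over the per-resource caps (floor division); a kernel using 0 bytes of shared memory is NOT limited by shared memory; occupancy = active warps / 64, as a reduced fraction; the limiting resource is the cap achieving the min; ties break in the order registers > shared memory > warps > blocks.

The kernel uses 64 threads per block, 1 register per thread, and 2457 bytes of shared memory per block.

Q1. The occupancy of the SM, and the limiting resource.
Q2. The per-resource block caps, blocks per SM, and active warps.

Answer: occupancy 1/4, limited by blocks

registers: 256 blocks
shared memory: 38 blocks
warps: 32 blocks
blocks: 8 blocks

Answer: 8 blocks, 16 active warps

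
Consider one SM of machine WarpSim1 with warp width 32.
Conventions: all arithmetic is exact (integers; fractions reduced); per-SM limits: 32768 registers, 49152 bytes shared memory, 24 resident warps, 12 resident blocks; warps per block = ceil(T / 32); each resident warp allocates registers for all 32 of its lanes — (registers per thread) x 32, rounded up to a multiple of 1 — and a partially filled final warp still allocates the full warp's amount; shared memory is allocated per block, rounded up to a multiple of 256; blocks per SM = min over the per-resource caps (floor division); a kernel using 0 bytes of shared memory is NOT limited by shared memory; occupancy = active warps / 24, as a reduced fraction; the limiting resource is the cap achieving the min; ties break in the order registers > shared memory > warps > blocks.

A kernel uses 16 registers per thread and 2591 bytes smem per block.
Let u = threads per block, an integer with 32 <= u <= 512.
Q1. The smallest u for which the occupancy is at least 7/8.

Answer: u = 33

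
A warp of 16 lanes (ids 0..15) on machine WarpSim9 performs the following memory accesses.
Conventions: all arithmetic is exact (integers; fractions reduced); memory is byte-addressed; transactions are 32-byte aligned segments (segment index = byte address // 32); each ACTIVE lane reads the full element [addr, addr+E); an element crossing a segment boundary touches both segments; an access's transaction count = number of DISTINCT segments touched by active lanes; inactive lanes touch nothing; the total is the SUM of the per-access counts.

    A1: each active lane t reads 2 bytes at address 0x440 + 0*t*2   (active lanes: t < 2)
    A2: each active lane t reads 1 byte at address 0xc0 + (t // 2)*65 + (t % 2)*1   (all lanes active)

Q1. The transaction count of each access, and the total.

A1: 1 transaction
A2: 8 transactions

Answer: 1,8; total 9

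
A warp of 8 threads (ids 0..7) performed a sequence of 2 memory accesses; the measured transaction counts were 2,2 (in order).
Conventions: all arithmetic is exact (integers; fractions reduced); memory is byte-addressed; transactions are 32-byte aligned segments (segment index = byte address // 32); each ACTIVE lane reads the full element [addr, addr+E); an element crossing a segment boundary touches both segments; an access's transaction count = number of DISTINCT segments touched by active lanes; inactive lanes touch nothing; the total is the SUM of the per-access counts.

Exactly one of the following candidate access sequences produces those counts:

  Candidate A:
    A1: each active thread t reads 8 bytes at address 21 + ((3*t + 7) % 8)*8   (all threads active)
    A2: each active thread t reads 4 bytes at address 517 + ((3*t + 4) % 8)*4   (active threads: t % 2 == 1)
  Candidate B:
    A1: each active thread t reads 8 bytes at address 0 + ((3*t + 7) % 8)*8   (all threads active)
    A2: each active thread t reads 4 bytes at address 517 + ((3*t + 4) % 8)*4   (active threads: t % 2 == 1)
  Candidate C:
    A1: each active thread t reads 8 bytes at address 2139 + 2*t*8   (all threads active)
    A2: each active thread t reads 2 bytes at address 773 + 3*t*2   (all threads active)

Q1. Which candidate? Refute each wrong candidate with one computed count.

A: A1 gives 3 transactions, not 2
C: A1 gives 5 transactions, not 2
B: all counts match (2,2)

Answer: B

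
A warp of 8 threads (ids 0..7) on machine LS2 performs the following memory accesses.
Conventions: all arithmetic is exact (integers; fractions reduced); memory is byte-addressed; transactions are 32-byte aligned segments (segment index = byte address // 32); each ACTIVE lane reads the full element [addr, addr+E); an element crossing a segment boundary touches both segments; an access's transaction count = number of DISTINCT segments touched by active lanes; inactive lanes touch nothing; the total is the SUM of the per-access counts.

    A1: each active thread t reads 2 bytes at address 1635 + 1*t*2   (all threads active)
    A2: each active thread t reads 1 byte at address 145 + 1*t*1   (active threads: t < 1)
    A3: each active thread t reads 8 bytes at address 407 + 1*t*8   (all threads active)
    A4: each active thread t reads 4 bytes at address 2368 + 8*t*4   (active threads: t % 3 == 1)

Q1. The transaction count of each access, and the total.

A1: 1 transaction
A2: 1 transaction
A3: 3 transactions
A4: 3 transactions

Answer: 1,1,3,3; total 8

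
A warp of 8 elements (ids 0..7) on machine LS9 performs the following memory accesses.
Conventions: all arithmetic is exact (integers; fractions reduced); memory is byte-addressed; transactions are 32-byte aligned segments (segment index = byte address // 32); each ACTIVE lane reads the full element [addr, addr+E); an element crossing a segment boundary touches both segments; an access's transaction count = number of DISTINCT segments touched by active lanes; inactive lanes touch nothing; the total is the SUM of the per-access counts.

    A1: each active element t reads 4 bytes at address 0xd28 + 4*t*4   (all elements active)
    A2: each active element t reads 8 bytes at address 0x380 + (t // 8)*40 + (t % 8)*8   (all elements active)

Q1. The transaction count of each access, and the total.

A1: 4 transactions
A2: 2 transactions

Answer: 4,2; total 6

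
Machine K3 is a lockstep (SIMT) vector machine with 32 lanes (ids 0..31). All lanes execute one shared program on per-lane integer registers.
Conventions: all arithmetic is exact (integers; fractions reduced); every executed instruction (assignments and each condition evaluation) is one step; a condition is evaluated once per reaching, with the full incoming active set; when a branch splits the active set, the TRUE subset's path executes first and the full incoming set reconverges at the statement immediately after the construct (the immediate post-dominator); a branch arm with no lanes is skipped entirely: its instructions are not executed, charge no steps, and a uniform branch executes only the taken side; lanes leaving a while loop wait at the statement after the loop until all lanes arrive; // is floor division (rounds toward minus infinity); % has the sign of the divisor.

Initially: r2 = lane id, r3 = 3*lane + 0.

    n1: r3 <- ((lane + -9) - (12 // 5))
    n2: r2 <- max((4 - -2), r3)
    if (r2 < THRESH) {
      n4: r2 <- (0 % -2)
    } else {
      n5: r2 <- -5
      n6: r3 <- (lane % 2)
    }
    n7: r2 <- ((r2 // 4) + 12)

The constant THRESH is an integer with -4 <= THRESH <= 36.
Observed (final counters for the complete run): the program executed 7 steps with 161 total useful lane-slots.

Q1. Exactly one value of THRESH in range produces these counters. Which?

Answer: THRESH = 20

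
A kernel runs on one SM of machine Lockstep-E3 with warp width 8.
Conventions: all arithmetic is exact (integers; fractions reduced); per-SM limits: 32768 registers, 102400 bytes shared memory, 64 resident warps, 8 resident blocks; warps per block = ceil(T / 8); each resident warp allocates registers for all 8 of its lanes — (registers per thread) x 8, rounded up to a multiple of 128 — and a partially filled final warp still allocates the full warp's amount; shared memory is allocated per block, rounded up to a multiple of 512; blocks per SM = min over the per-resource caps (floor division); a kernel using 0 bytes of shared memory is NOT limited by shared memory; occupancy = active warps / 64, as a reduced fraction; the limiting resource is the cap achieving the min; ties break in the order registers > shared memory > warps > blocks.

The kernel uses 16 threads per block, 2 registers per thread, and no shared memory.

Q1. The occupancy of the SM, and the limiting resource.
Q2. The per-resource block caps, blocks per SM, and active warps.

Answer: occupancy 1/4, limited by blocks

registers: 128 blocks
shared memory: no limit (kernel uses none)
warps: 32 blocks
blocks: 8 blocks

Answer: 8 blocks, 16 active warps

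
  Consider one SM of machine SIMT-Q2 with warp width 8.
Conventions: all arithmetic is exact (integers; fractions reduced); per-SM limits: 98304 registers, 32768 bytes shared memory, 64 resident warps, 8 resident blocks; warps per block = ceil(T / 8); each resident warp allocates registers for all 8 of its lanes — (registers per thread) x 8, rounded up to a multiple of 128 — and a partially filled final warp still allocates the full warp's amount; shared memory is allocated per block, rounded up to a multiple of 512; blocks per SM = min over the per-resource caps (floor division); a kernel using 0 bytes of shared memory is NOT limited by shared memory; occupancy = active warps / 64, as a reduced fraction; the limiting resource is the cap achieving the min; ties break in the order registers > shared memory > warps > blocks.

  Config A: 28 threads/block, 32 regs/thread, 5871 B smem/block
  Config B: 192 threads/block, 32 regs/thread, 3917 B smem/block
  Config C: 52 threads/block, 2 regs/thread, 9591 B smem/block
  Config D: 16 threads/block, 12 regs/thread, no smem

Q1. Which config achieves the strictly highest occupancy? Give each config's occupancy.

occupancies: A 5/16, B 3/4, C 21/64, D 1/4

Answer: B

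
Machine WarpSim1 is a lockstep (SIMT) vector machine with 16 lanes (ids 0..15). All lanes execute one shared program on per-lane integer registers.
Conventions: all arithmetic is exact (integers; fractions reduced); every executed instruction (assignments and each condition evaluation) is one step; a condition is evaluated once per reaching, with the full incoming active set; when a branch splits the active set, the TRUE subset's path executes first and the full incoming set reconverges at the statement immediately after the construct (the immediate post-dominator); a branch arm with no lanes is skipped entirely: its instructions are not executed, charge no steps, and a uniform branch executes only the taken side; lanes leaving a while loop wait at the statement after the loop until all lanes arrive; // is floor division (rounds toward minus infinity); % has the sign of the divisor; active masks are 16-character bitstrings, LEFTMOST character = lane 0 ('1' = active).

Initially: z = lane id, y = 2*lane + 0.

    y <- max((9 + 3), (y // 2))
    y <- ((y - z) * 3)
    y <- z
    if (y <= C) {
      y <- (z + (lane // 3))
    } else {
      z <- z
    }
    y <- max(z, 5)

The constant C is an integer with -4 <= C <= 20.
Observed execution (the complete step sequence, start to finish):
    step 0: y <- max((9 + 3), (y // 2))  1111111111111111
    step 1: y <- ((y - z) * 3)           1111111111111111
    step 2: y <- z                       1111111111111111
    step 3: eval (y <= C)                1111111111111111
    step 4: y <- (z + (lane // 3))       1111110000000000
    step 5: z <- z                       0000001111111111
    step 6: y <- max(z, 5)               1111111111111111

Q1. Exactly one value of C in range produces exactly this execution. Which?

Answer: C = 5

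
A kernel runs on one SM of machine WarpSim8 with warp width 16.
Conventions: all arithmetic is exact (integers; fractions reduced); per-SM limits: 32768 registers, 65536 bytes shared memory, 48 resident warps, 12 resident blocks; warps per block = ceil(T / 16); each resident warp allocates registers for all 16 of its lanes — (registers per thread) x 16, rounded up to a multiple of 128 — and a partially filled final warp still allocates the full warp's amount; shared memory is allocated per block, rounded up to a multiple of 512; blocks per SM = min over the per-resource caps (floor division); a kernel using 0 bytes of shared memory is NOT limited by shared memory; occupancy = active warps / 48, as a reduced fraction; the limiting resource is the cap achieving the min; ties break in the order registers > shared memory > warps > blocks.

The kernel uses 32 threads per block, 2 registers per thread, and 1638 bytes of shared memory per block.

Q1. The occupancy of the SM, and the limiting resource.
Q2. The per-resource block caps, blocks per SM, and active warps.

Answer: occupancy 1/2, limited by blocks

registers: 128 blocks
shared memory: 32 blocks
warps: 24 blocks
blocks: 12 blocks

Answer: 12 blocks, 24 active warps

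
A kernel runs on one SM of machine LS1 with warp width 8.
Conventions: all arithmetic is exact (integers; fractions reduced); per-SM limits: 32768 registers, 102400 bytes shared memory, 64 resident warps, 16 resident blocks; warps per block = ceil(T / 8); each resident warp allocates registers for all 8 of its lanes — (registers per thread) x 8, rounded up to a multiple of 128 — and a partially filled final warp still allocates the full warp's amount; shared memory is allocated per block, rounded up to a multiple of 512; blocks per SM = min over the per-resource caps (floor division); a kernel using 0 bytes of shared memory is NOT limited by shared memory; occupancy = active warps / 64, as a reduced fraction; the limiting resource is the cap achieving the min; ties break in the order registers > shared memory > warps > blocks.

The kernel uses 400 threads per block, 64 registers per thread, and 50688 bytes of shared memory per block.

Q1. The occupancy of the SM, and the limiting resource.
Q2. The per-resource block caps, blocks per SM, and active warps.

Answer: occupancy 25/32, limited by registers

registers: 1 block
shared memory: 2 blocks
warps: 1 block
blocks: 16 blocks

Answer: 1 block, 50 active warps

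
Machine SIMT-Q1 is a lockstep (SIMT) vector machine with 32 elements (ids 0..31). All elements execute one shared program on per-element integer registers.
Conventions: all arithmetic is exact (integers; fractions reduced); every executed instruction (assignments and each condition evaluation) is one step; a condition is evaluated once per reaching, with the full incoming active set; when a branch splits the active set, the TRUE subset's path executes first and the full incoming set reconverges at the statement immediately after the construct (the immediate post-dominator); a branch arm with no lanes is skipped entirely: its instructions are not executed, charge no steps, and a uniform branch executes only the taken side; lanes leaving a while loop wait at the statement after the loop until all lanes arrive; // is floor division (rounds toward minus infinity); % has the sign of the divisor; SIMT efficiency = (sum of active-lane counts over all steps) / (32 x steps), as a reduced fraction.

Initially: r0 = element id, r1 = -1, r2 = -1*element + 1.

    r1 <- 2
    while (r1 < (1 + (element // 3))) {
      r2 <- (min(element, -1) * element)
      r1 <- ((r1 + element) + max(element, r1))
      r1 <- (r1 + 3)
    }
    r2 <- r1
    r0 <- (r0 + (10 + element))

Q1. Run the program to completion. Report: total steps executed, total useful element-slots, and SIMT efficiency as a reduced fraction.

Answer: 8 steps, 232 useful, 29/32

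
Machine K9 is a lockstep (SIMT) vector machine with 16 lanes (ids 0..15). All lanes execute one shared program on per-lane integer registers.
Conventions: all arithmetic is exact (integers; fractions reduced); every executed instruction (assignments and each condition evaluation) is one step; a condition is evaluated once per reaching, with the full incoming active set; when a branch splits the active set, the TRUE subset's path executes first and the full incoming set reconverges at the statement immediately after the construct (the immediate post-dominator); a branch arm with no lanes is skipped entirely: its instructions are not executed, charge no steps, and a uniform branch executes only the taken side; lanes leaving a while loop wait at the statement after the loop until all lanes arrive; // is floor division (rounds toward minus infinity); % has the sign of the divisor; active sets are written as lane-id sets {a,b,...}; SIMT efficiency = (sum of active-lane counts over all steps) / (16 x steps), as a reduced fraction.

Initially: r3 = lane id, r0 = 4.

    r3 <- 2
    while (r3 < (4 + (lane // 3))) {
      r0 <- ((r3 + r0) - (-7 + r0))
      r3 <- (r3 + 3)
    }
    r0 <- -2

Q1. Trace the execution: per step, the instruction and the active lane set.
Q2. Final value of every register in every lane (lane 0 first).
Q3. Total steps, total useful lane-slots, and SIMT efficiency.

step 0: r3 <- 2                      {0,1,2,3,4,5,6,7,8,9,10,11,12,13,14,15}
step 1: eval (r3 < (4 + (lane // 3))) {0,1,2,3,4,5,6,7,8,9,10,11,12,13,14,15}
step 2: r0 <- ((r3 + r0) - (-7 + r0)) {0,1,2,3,4,5,6,7,8,9,10,11,12,13,14,15}
step 3: r3 <- (r3 + 3)               {0,1,2,3,4,5,6,7,8,9,10,11,12,13,14,15}
step 4: eval (r3 < (4 + (lane // 3))) {0,1,2,3,4,5,6,7,8,9,10,11,12,13,14,15}
step 5: r0 <- ((r3 + r0) - (-7 + r0)) {6,7,8,9,10,11,12,13,14,15}
step 6: r3 <- (r3 + 3)               {6,7,8,9,10,11,12,13,14,15}
step 7: eval (r3 < (4 + (lane // 3))) {6,7,8,9,10,11,12,13,14,15}
step 8: r0 <- ((r3 + r0) - (-7 + r0)) {15}
step 9: r3 <- (r3 + 3)               {15}
step 10: eval (r3 < (4 + (lane // 3))) {15}
step 11: r0 <- -2                     {0,1,2,3,4,5,6,7,8,9,10,11,12,13,14,15}

Answer: 12 steps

r3: 5,5,5,5,5,5,8,8,8,8,8,8,8,8,8,11
r0: -2,-2,-2,-2,-2,-2,-2,-2,-2,-2,-2,-2,-2,-2,-2,-2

steps = 12; useful = 129; efficiency = 129/192 = 43/64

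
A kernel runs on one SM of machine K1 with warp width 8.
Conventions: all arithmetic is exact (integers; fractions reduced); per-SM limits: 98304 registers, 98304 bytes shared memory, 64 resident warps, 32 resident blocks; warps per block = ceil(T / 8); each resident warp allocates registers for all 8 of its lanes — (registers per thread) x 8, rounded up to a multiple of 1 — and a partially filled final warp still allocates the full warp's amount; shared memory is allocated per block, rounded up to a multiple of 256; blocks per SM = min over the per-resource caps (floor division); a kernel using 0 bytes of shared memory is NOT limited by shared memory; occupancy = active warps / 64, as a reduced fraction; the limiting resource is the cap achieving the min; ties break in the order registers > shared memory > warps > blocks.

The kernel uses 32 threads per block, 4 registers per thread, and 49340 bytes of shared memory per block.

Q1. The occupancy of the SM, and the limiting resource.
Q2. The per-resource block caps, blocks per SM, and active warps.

Answer: occupancy 1/16, limited by shared memory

registers: 768 blocks
shared memory: 1 block
warps: 16 blocks
blocks: 32 blocks

Answer: 1 block, 4 active warps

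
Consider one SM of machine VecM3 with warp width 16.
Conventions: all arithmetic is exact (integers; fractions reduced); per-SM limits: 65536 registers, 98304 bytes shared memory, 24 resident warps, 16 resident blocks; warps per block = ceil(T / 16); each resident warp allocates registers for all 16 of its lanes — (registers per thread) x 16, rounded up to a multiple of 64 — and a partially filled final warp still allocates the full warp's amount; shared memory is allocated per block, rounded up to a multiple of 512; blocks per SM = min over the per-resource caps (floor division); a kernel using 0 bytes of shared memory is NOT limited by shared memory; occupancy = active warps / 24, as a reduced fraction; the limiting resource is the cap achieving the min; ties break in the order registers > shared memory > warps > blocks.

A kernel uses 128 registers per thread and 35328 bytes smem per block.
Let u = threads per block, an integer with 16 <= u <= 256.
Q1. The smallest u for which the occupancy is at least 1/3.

Answer: u = 49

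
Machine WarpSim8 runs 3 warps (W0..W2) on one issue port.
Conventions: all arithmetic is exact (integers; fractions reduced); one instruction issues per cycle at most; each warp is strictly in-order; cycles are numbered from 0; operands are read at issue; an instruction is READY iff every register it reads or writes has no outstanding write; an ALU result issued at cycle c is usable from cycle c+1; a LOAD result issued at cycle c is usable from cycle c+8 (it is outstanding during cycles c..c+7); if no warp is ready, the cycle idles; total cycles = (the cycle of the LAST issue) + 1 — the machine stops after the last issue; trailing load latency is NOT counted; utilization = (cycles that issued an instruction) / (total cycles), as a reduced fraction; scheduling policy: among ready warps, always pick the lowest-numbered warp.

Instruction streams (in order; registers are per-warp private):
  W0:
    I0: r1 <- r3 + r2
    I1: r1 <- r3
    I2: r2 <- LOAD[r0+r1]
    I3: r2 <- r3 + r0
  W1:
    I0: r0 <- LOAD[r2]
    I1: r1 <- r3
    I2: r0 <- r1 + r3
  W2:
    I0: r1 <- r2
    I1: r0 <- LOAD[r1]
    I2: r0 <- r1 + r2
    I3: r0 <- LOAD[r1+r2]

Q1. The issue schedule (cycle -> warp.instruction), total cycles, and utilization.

cycle 0: W0.I0
cycle 1: W0.I1
cycle 2: W0.I2
cycle 3: W1.I0
cycle 4: W1.I1
cycle 5: W2.I0
cycle 6: W2.I1
cycle 7: idle
cycle 8: idle
cycle 9: idle
cycle 10: W0.I3
cycle 11: W1.I2
cycle 12: idle
cycle 13: idle
cycle 14: W2.I2
cycle 15: W2.I3

Answer: 16 cycles, utilization 11/16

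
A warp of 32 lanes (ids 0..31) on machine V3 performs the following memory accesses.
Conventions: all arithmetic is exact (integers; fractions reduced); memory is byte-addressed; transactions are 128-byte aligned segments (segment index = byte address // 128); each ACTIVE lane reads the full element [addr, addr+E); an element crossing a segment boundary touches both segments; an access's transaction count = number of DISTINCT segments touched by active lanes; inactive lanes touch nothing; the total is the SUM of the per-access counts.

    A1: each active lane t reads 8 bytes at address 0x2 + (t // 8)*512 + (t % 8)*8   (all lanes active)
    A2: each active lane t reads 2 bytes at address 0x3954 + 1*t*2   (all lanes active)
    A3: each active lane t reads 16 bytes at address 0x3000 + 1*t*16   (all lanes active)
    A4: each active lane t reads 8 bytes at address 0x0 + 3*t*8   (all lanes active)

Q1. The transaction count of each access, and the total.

A1: 4 transactions
A2: 2 transactions
A3: 4 transactions
A4: 6 transactions

Answer: 4,2,4,6; total 16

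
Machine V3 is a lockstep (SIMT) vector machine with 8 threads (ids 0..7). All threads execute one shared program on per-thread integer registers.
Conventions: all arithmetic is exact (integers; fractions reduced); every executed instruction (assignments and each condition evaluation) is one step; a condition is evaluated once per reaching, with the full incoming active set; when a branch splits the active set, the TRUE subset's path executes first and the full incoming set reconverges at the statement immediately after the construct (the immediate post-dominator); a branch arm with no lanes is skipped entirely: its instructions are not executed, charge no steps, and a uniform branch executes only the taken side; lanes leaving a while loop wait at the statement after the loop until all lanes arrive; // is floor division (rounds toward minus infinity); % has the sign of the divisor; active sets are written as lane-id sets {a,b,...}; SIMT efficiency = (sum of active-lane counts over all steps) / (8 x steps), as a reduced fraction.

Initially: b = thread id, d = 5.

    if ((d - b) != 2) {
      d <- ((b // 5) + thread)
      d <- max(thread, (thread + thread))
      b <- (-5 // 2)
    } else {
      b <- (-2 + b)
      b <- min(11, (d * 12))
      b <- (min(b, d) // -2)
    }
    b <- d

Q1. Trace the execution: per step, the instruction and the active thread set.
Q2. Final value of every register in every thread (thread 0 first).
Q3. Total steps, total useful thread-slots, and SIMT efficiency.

step 0: eval ((d - b) != 2)          {0,1,2,3,4,5,6,7}
step 1: d <- ((b // 5) + thread)     {0,1,2,4,5,6,7}
step 2: d <- max(thread, (thread + thread)) {0,1,2,4,5,6,7}
step 3: b <- (-5 // 2)               {0,1,2,4,5,6,7}
step 4: b <- (-2 + b)                {3}
step 5: b <- min(11, (d * 12))       {3}
step 6: b <- (min(b, d) // -2)       {3}
step 7: b <- d                       {0,1,2,3,4,5,6,7}

Answer: 8 steps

b: 0,2,4,5,8,10,12,14
d: 0,2,4,5,8,10,12,14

steps = 8; useful = 40; efficiency = 40/64 = 5/8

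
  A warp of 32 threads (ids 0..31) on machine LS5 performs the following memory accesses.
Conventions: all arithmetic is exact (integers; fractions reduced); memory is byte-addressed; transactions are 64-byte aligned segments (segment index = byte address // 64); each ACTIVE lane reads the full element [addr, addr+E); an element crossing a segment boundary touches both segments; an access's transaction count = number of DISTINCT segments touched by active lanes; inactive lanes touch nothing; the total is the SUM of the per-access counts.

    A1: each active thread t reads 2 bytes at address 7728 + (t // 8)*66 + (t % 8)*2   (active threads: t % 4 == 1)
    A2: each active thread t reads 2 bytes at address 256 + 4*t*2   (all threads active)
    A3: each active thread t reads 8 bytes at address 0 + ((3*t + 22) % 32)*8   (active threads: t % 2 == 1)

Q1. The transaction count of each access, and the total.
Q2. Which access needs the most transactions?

A1: 5 transactions
A2: 4 transactions
A3: 4 transactions

Answer: 5,4,4; total 13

Answer: A1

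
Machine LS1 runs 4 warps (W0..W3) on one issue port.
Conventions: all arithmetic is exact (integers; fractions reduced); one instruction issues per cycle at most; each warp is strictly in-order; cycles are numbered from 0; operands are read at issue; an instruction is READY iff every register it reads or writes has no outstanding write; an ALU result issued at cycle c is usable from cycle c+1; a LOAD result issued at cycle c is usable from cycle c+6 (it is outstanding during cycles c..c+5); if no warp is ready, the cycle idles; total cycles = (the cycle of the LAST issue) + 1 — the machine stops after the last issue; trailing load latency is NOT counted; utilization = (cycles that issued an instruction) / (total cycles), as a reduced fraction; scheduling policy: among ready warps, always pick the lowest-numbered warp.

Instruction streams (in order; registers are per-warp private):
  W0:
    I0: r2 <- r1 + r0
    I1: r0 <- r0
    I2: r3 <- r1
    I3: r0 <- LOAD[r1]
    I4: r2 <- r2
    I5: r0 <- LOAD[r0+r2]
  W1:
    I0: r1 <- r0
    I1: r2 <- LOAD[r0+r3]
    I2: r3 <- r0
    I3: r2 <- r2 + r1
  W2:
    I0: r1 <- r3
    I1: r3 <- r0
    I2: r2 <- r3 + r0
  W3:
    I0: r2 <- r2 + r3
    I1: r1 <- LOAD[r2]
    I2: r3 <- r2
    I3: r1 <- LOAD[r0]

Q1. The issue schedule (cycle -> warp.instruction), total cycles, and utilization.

cycle 0: W0.I0
cycle 1: W0.I1
cycle 2: W0.I2
cycle 3: W0.I3
cycle 4: W0.I4
cycle 5: W1.I0
cycle 6: W1.I1
cycle 7: W1.I2
cycle 8: W2.I0
cycle 9: W0.I5
cycle 10: W2.I1
cycle 11: W2.I2
cycle 12: W1.I3
cycle 13: W3.I0
cycle 14: W3.I1
cycle 15: W3.I2
cycle 16: idle
cycle 17: idle
cycle 18: idle
cycle 19: idle
cycle 20: W3.I3

Answer: 21 cycles, utilization 17/21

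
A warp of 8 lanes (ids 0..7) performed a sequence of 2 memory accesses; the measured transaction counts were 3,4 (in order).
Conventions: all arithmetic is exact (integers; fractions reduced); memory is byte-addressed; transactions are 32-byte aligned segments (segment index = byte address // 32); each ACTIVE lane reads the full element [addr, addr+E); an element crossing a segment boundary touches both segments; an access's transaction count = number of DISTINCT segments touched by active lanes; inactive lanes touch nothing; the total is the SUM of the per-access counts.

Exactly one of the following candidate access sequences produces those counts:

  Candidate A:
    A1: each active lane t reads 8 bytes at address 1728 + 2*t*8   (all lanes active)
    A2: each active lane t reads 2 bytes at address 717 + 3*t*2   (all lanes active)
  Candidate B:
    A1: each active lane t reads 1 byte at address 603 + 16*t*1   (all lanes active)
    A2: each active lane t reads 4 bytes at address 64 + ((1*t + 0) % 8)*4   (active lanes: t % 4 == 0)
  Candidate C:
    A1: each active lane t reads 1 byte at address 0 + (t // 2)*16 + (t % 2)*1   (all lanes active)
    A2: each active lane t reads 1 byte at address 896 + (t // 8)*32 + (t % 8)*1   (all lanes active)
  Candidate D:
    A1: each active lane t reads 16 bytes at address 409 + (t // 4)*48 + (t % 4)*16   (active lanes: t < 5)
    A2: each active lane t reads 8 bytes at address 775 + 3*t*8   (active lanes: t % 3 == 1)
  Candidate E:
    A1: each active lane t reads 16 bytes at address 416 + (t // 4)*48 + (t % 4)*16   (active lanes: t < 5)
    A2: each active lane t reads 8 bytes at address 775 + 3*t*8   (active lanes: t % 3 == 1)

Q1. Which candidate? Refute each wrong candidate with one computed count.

A: A1 gives 4 transactions, not 3
B: A1 gives 5 transactions, not 3
C: A1 gives 2 transactions, not 3
E: A1 gives 2 transactions, not 3
D: all counts match (3,4)

Answer: D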